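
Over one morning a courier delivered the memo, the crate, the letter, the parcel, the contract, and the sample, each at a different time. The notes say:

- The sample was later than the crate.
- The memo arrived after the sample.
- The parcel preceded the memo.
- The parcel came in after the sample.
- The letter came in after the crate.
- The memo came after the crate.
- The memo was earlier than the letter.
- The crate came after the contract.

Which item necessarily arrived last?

Every other item has a chain of constraints placing it before the letter, so the letter is last.

the letter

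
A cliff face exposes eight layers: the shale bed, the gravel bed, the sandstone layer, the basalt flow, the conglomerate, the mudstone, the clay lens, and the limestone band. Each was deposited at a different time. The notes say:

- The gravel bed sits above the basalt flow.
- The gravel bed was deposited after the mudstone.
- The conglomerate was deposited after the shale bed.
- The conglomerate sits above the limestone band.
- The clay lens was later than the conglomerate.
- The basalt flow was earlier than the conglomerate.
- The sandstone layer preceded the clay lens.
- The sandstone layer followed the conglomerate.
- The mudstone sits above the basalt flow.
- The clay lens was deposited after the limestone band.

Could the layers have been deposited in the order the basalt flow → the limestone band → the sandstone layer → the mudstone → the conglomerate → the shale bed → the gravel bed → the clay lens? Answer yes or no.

no

The constraints require the conglomerate before the sandstone layer, but in the proposed sequence the sandstone layer appears ahead of the conglomerate. That one violation is enough.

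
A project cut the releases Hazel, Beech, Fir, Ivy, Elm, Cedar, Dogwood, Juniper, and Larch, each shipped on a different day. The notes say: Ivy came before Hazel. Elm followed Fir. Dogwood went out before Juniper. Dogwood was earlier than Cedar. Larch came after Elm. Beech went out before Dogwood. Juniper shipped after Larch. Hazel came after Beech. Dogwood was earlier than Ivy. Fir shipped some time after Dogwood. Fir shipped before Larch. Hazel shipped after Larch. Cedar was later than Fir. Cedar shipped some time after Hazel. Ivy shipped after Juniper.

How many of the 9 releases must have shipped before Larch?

4

Directly stated before Larch: Elm and Fir.
Beech reaches Larch via Beech → Dogwood → Fir → Larch.
Dogwood reaches Larch via Dogwood → Fir → Larch.
That's Beech, Dogwood, Elm, and Fir — 4 in all.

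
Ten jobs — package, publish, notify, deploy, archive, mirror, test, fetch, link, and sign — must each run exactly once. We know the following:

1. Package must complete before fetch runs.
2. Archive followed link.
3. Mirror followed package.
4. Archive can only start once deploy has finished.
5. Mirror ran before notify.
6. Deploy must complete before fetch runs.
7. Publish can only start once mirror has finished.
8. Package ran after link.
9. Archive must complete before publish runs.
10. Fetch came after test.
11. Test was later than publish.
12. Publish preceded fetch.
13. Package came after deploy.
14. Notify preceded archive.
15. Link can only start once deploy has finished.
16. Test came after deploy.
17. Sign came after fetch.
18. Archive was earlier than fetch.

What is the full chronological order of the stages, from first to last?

The constraints fix every adjacent pair, so only one ordering works:
deploy → link → package → mirror → notify → archive → publish → test → fetch → sign.

deploy, link, package, mirror, notify, archive, publish, test, fetch, sign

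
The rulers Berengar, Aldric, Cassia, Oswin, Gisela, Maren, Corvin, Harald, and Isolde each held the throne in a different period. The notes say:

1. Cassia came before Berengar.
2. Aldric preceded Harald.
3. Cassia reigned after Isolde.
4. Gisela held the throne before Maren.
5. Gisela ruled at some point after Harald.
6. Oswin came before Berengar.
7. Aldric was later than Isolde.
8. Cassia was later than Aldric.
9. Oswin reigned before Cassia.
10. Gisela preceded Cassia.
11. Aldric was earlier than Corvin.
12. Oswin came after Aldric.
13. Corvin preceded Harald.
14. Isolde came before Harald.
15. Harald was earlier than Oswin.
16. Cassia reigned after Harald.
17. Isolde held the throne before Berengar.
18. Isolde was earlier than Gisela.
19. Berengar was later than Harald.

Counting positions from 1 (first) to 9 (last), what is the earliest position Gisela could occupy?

5

Aldric, Corvin, Harald, and Isolde must all come before Gisela — 4 forced predecessors.
Nothing else is forced ahead of Gisela, so their earliest slot is position 4 + 1 = 5.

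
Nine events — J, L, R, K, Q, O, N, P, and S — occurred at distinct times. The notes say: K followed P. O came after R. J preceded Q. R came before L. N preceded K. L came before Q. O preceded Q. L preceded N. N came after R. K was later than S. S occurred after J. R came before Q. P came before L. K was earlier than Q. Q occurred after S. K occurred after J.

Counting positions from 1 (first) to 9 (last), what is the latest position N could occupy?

N must come before K and Q — 2 events forced after it.
Everything else can be placed before N in some valid order, so N can sit as late as position 9 − 2 = 7.

7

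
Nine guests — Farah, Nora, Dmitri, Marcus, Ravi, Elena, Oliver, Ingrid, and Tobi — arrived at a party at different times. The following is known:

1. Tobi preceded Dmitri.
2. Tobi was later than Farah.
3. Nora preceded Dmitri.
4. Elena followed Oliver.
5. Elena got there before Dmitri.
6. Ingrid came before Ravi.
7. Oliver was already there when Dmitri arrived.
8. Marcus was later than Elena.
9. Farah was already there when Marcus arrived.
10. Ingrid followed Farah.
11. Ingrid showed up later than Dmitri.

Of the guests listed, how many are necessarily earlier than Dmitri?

5

Directly stated before Dmitri: Elena, Nora, Oliver, and Tobi.
Farah reaches Dmitri via Farah → Tobi → Dmitri.
No chain forces Ingrid (or any of the others) ahead of Dmitri.
That's Elena, Farah, Nora, Oliver, and Tobi — 5 in all.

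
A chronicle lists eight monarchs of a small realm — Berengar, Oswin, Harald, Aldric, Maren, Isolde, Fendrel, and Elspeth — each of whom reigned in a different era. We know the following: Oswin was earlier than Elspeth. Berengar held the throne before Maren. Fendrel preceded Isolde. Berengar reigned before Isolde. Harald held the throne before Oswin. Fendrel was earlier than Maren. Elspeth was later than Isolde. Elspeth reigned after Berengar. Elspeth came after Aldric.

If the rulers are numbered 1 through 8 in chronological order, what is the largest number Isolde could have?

7

Isolde must come before Elspeth — 1 ruler forced after them.
Everything else can be placed before Isolde in some valid order, so Isolde can sit as late as position 8 − 1 = 7.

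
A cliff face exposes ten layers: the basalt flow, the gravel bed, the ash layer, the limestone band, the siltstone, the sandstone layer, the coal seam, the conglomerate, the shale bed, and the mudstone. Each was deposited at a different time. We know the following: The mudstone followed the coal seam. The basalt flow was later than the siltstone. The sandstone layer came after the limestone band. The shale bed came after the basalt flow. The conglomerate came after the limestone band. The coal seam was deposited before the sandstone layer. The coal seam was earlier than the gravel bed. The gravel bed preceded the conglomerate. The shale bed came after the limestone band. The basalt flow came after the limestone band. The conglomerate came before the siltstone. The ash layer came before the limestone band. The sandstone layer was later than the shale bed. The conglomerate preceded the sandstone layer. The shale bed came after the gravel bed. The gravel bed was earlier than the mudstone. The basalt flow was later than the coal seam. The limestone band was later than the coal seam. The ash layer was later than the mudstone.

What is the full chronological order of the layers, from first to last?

the coal seam, the gravel bed, the mudstone, the ash layer, the limestone band, the conglomerate, the siltstone, the basalt flow, the shale bed, the sandstone layer

The constraints fix every adjacent pair, so only one ordering works:
the coal seam → the gravel bed → the mudstone → the ash layer → the limestone band → the conglomerate → the siltstone → the basalt flow → the shale bed → the sandstone layer.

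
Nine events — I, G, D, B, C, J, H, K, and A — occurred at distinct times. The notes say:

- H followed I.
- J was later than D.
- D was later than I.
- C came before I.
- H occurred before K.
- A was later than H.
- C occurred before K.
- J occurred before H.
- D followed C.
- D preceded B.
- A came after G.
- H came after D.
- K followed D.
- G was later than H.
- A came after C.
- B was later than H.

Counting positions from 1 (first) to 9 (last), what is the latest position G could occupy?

8

G must come before A — 1 event forced after it.
Everything else can be placed before G in some valid order, so G can sit as late as position 9 − 1 = 8.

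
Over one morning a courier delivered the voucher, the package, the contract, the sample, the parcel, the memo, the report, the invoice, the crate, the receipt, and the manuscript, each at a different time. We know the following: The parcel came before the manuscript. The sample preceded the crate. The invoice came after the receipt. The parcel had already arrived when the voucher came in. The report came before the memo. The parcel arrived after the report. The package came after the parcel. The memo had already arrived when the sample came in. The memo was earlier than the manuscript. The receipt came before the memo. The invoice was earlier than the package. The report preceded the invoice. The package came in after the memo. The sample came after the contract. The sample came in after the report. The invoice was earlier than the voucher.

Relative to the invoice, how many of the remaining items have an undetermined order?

Forced before the invoice: the receipt and the report; forced after the invoice: the package and the voucher.
That leaves the contract, the crate, the manuscript, the memo, the parcel, and the sample with no forced order relative to the invoice — 6.

6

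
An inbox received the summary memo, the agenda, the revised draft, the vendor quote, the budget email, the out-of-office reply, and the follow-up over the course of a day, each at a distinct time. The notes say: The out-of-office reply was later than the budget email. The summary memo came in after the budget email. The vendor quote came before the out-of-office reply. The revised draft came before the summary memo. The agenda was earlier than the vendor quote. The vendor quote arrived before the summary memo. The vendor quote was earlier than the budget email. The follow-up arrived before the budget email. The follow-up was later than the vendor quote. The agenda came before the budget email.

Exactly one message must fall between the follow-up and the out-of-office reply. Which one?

the budget email

Tracing the constraints gives the follow-up → the budget email → the out-of-office reply, so the budget email sits after the follow-up and before the out-of-office reply.
No other message is forced both after the follow-up and before the out-of-office reply.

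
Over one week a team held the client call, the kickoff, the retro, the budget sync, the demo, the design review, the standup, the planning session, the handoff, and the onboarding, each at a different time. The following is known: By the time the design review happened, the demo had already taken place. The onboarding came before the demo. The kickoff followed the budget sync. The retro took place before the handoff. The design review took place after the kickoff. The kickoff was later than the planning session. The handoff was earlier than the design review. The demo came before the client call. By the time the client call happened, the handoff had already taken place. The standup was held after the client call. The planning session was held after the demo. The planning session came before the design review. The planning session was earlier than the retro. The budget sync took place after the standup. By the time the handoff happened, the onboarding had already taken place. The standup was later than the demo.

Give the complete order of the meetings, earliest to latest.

the onboarding, the demo, the planning session, the retro, the handoff, the client call, the standup, the budget sync, the kickoff, the design review

The constraints fix every adjacent pair, so only one ordering works:
the onboarding → the demo → the planning session → the retro → the handoff → the client call → the standup → the budget sync → the kickoff → the design review.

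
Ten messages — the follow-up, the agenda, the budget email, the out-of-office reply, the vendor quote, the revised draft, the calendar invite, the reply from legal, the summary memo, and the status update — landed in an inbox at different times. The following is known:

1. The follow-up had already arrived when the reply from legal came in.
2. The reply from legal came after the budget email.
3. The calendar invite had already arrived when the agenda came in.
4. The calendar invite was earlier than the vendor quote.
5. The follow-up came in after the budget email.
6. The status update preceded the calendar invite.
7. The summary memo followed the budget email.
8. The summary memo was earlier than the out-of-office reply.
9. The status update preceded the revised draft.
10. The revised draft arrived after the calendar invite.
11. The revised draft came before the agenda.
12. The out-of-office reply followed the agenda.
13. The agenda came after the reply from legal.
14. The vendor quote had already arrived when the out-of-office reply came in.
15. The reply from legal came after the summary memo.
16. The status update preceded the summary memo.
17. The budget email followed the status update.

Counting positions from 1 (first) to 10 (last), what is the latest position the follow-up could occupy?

The follow-up must come before the agenda, the out-of-office reply, and the reply from legal — 3 messages forced after it.
Everything else can be placed before the follow-up in some valid order, so the follow-up can sit as late as position 10 − 3 = 7.

7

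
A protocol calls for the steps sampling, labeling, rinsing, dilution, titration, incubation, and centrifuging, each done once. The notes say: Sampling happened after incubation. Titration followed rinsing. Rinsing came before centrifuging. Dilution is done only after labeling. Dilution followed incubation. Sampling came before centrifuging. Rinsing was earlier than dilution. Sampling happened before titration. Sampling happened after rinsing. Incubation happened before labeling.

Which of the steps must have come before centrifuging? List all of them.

Directly stated before centrifuging: rinsing and sampling.
Incubation reaches centrifuging via incubation → sampling → centrifuging.
No chain forces dilution (or any of the others) ahead of centrifuging.

incubation, rinsing, sampling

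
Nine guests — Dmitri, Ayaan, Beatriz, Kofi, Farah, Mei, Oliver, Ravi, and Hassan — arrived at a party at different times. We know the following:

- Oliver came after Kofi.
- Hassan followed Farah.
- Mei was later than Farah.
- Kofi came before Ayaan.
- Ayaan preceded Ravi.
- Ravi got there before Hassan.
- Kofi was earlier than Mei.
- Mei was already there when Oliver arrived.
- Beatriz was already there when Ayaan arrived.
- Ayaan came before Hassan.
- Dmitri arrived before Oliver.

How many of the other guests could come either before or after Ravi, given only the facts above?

4

Forced before Ravi: Ayaan, Beatriz, and Kofi; forced after Ravi: Hassan.
That leaves Dmitri, Farah, Mei, and Oliver with no forced order relative to Ravi — 4.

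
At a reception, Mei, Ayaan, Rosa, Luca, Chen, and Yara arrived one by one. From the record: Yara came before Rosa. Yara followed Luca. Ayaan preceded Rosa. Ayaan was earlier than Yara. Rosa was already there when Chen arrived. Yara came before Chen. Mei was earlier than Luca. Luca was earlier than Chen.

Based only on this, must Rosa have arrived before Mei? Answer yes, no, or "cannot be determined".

no

Tracing the constraints gives Mei → Luca → Yara → Rosa, so Mei must come before Rosa.
That means Rosa cannot be before Mei.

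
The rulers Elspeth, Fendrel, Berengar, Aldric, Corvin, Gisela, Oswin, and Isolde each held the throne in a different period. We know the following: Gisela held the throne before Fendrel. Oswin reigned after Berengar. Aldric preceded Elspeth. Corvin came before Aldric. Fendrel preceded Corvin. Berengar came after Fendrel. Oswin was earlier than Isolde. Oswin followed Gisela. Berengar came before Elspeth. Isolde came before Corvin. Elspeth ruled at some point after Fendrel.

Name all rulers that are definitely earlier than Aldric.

Directly stated before Aldric: Corvin.
Berengar reaches Aldric via Berengar → Oswin → Isolde → Corvin → Aldric.
Fendrel reaches Aldric via Fendrel → Corvin → Aldric.
Gisela reaches Aldric via Gisela → Fendrel → Corvin → Aldric.
Likewise Isolde and Oswin each reach Aldric by chaining the stated constraints.

Berengar, Corvin, Fendrel, Gisela, Isolde, Oswin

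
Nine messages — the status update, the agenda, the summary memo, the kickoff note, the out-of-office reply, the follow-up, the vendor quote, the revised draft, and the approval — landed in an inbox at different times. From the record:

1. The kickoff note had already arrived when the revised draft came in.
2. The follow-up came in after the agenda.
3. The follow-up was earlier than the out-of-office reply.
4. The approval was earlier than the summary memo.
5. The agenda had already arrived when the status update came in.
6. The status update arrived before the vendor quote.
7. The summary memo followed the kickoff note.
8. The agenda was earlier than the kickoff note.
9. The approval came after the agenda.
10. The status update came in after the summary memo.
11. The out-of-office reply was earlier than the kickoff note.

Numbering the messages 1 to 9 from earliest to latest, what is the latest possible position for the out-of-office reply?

The out-of-office reply must come before the kickoff note, the revised draft, the status update, the summary memo, and the vendor quote — 5 messages forced after it.
Everything else can be placed before the out-of-office reply in some valid order, so the out-of-office reply can sit as late as position 9 − 5 = 4.

4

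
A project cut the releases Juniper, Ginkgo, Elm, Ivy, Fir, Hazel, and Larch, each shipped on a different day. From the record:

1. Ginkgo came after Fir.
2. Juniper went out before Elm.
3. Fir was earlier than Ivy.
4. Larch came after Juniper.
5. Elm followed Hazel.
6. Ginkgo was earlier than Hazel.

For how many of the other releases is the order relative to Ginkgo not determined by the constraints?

Forced before Ginkgo: Fir; forced after Ginkgo: Elm and Hazel.
That leaves Ivy, Juniper, and Larch with no forced order relative to Ginkgo — 3.

3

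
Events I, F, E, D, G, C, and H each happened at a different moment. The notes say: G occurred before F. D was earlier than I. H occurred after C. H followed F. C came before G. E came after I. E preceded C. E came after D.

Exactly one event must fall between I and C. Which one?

Tracing the constraints gives I → E → C, so E sits after I and before C.
No other event is forced both after I and before C.

E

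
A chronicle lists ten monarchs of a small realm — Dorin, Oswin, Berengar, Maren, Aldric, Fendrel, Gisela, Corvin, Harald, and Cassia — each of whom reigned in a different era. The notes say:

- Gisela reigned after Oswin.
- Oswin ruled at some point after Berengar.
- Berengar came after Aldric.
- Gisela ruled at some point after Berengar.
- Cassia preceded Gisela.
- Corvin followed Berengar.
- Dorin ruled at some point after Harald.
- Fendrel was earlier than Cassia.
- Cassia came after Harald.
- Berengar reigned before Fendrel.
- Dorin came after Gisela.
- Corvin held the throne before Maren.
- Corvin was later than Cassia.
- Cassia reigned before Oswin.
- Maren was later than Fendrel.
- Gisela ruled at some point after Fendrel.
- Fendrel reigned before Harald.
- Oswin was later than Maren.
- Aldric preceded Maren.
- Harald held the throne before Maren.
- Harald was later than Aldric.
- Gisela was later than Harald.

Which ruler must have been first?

Aldric

Aldric has a chain of constraints placing them before every other ruler, so Aldric must be first.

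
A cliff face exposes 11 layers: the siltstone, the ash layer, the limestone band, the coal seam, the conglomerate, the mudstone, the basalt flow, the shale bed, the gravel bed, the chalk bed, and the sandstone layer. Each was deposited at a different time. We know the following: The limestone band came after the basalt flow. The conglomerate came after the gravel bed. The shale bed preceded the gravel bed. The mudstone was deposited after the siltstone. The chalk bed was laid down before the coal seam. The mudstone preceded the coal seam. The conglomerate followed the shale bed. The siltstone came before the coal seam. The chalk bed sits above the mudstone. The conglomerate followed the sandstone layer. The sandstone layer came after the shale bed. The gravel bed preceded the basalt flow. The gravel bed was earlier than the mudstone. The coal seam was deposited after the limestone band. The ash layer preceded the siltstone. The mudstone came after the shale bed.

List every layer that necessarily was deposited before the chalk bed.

Directly stated before the chalk bed: the mudstone.
The ash layer reaches the chalk bed via the ash layer → the siltstone → the mudstone → the chalk bed.
The gravel bed reaches the chalk bed via the gravel bed → the mudstone → the chalk bed.
The shale bed reaches the chalk bed via the shale bed → the mudstone → the chalk bed.
Likewise the siltstone reaches the chalk bed by chaining the stated constraints.

the ash layer, the gravel bed, the mudstone, the shale bed, the siltstone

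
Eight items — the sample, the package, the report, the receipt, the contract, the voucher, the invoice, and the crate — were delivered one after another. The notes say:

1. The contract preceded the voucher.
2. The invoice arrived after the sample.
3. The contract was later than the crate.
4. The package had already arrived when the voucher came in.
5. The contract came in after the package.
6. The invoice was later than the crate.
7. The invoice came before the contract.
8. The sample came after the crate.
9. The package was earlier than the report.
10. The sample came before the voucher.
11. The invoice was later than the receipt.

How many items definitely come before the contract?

Directly stated before the contract: the crate, the invoice, and the package.
The receipt reaches the contract via the receipt → the invoice → the contract.
The sample reaches the contract via the sample → the invoice → the contract.
No chain forces the report (or any of the others) ahead of the contract.
That's the crate, the invoice, the package, the receipt, and the sample — 5 in all.

5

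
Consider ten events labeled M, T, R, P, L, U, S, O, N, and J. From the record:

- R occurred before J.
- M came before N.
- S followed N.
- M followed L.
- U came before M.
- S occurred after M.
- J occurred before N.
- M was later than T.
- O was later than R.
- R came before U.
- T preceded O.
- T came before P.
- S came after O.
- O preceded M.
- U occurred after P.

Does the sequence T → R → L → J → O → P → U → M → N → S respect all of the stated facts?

yes

Check each stated constraint against the proposed order — e.g. T is ahead of P; T is ahead of M. Every pair is in the required order; nothing is violated.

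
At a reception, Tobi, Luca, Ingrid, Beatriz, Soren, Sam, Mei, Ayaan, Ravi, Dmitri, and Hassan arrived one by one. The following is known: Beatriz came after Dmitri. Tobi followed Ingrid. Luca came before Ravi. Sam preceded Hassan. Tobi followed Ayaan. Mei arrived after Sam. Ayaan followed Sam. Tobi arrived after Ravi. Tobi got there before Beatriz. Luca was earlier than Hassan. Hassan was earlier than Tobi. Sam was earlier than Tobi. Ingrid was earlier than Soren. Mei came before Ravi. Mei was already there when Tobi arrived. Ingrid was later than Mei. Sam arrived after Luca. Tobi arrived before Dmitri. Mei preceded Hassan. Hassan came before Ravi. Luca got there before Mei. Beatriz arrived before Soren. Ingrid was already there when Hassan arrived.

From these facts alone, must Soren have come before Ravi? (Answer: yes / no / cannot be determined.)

Tracing the constraints gives Ravi → Tobi → Beatriz → Soren, so Ravi must come before Soren.
That means Soren cannot be before Ravi.

no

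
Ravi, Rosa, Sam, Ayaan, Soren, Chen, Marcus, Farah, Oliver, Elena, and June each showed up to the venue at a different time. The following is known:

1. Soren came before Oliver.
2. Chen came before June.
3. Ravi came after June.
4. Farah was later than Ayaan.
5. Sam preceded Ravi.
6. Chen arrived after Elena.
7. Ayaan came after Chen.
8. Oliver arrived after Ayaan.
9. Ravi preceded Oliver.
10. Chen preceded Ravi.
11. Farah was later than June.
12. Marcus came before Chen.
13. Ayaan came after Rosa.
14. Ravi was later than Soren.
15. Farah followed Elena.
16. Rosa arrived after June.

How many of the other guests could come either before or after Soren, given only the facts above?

8

Forced after Soren: Oliver and Ravi.
That leaves Ayaan, Chen, Elena, Farah, June, Marcus, Rosa, and Sam with no forced order relative to Soren — 8.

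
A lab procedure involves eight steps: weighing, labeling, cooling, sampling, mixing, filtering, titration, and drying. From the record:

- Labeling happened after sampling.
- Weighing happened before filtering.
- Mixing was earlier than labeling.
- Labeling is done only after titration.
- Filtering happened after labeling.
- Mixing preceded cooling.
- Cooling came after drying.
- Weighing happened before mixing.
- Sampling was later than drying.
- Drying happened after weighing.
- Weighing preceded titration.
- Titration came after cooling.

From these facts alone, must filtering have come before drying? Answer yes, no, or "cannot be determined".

no

Tracing the constraints gives drying → sampling → labeling → filtering, so drying must come before filtering.
That means filtering cannot be before drying.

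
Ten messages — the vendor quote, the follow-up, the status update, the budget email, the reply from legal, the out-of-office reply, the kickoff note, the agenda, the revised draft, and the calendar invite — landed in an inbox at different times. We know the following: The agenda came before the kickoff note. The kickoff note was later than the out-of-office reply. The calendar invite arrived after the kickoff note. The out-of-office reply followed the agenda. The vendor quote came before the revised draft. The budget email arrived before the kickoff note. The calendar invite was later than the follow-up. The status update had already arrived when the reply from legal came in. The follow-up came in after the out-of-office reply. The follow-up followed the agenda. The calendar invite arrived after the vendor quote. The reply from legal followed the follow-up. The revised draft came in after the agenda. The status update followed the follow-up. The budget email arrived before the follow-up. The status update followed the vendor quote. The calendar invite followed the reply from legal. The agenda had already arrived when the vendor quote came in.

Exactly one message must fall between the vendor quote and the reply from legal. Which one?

Tracing the constraints gives the vendor quote → the status update → the reply from legal, so the status update sits after the vendor quote and before the reply from legal.
No other message is forced both after the vendor quote and before the reply from legal.

the status update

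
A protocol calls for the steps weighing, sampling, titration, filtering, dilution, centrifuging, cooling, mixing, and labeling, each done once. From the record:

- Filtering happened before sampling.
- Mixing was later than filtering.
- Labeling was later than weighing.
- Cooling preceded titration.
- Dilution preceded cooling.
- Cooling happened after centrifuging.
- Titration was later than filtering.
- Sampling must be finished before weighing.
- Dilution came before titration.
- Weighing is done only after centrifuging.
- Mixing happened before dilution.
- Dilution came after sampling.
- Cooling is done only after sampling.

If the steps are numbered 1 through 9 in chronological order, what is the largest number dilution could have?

7

Dilution must come before cooling and titration — 2 steps forced after it.
Everything else can be placed before dilution in some valid order, so dilution can sit as late as position 9 − 2 = 7.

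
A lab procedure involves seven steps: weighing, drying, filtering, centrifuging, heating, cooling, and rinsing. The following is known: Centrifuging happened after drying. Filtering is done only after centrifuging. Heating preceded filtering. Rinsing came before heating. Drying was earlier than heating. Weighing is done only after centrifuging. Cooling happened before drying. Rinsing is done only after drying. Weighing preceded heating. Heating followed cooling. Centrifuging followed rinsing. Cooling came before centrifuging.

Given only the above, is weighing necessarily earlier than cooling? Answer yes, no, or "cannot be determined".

Tracing the constraints gives cooling → centrifuging → weighing, so cooling must come before weighing.
That means weighing cannot be before cooling.

no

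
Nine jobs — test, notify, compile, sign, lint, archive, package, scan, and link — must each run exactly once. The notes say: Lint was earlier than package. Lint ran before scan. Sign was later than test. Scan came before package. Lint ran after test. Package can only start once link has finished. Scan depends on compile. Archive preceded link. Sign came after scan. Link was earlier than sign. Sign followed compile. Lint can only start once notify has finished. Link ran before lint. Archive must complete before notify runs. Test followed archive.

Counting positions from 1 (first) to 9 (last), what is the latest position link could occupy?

Link must come before lint, package, scan, and sign — 4 stages forced after it.
Everything else can be placed before link in some valid order, so link can sit as late as position 9 − 4 = 5.

5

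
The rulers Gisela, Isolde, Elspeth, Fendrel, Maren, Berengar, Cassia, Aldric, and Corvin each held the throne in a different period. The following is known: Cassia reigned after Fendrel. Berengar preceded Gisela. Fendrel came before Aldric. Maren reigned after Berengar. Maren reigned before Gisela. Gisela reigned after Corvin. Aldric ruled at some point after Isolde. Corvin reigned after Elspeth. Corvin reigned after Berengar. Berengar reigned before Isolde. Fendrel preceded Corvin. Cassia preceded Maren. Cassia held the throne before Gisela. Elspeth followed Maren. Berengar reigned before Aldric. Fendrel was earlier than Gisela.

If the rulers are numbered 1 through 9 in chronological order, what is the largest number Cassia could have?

Cassia must come before Corvin, Elspeth, Gisela, and Maren — 4 rulers forced after them.
Everything else can be placed before Cassia in some valid order, so Cassia can sit as late as position 9 − 4 = 5.

5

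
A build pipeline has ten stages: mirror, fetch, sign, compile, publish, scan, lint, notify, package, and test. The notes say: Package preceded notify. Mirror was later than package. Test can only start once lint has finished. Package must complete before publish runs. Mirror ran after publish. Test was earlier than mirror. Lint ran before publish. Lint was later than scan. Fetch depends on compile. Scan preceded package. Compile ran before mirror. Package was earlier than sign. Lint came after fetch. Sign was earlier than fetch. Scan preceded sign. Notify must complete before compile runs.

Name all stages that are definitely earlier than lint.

Directly stated before lint: fetch and scan.
Compile reaches lint via compile → fetch → lint.
Notify reaches lint via notify → compile → fetch → lint.
Package reaches lint via package → sign → fetch → lint.
Likewise sign reaches lint by chaining the stated constraints.

compile, fetch, notify, package, scan, sign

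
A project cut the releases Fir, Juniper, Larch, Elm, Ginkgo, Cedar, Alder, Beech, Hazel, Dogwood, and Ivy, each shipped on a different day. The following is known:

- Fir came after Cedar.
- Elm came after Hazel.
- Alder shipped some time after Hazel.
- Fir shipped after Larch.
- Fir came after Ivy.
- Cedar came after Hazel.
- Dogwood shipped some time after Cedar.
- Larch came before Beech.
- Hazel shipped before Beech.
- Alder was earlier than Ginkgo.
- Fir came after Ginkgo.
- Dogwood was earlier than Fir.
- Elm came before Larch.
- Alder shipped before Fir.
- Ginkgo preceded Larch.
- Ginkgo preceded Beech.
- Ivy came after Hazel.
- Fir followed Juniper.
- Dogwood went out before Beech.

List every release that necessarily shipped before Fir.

Alder, Cedar, Dogwood, Elm, Ginkgo, Hazel, Ivy, Juniper, Larch

Directly stated before Fir: Alder, Cedar, Dogwood, Ginkgo, Ivy, Juniper, and Larch.
Elm reaches Fir via Elm → Larch → Fir.
Hazel reaches Fir via Hazel → Ivy → Fir.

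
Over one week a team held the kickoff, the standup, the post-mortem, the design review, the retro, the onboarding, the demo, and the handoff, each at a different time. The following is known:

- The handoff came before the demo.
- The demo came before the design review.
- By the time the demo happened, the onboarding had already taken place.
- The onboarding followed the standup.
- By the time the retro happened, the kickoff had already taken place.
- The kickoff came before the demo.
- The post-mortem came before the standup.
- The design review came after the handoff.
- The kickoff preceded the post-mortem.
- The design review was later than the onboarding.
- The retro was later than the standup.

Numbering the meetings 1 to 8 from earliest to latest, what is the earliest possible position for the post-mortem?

The kickoff must come before the post-mortem — 1 forced predecessor.
Nothing else is forced ahead of the post-mortem, so its earliest slot is position 1 + 1 = 2.

2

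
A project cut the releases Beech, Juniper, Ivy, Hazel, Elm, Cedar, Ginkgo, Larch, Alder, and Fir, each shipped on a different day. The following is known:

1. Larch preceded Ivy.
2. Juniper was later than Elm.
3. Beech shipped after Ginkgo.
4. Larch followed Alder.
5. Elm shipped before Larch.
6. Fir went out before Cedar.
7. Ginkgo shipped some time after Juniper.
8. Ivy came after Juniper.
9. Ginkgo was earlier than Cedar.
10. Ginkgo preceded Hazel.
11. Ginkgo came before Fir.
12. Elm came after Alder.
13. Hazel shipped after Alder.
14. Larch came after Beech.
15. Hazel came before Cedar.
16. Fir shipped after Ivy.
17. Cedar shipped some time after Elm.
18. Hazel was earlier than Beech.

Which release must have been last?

Every other release has a chain of constraints placing it before Cedar, so Cedar is last.

Cedar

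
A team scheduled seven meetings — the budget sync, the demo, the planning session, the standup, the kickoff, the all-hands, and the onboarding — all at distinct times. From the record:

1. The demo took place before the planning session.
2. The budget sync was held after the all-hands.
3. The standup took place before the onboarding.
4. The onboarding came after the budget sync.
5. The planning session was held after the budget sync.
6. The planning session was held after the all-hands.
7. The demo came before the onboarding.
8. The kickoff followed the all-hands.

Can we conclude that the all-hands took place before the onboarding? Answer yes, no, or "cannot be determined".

Chain the constraints: the all-hands → the budget sync → the onboarding. Each link is directly stated, so the all-hands comes before the onboarding.

yes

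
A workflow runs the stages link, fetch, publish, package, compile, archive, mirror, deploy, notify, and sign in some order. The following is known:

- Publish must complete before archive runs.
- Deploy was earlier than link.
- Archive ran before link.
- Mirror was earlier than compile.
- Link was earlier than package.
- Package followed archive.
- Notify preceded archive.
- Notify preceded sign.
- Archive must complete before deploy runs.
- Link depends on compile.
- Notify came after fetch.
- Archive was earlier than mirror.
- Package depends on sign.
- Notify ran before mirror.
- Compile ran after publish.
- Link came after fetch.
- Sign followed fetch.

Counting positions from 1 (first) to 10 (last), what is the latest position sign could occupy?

Sign must come before package — 1 stage forced after it.
Everything else can be placed before sign in some valid order, so sign can sit as late as position 10 − 1 = 9.

9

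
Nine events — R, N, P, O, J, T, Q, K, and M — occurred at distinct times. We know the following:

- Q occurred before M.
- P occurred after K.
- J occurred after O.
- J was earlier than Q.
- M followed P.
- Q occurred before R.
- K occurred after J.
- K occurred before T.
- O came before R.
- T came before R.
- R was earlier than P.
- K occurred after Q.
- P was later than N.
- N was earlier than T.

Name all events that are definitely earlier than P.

Directly stated before P: K, N, and R.
J reaches P via J → K → P.
O reaches P via O → R → P.
Q reaches P via Q → K → P.
Likewise T reaches P by chaining the stated constraints.

J, K, N, O, Q, R, T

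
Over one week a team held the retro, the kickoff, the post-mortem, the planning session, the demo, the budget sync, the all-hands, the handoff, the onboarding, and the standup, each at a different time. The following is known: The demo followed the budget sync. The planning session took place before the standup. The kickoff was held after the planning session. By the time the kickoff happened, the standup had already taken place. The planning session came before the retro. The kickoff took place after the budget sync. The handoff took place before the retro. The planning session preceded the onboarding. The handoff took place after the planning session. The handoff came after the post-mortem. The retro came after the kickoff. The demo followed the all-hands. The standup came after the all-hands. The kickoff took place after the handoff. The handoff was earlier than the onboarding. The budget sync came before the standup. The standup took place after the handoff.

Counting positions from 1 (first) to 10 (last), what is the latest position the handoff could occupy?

The handoff must come before the kickoff, the onboarding, the retro, and the standup — 4 meetings forced after it.
Everything else can be placed before the handoff in some valid order, so the handoff can sit as late as position 10 − 4 = 6.

6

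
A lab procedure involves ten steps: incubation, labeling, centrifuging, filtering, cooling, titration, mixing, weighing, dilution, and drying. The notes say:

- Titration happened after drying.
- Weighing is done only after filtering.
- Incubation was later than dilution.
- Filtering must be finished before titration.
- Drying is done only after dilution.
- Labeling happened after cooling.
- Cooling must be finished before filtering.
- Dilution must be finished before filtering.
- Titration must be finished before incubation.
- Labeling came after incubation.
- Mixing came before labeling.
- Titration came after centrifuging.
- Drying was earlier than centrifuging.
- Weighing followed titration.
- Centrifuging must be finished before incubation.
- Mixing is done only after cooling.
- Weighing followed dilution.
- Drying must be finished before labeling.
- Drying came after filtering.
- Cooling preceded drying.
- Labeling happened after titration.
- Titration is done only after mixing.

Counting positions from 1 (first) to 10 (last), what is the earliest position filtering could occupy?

3

Cooling and dilution must both come before filtering — 2 forced predecessors.
Nothing else is forced ahead of filtering, so its earliest slot is position 2 + 1 = 3.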